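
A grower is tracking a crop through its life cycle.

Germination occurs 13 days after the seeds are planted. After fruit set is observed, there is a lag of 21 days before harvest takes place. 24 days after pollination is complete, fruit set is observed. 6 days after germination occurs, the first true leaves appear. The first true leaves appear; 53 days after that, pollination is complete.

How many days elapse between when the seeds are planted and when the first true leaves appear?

19 days

Causal path: the seeds are planted → germination occurs → the first true leaves appear.
Total delay along the path: 13 + 6 = 19 days.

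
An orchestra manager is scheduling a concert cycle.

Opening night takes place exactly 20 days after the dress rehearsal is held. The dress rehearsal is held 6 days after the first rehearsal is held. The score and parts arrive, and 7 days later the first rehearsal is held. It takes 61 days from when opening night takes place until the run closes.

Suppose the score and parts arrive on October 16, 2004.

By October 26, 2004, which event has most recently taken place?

The first rehearsal is held

The score and parts arrive: Oct 16, 2004.
The first rehearsal is held: Oct 16, 2004 + 7 days = Oct 23, 2004.
The dress rehearsal is held: Oct 23, 2004 + 6 days = Oct 29, 2004.
Opening night takes place: Oct 29, 2004 + 20 days = Nov 18, 2004.
The run closes: Nov 18, 2004 + 61 days = Jan 18, 2005.
Oct 26, 2004 falls between when the first rehearsal is held (Oct 23, 2004) and when the dress rehearsal is held (Oct 29, 2004).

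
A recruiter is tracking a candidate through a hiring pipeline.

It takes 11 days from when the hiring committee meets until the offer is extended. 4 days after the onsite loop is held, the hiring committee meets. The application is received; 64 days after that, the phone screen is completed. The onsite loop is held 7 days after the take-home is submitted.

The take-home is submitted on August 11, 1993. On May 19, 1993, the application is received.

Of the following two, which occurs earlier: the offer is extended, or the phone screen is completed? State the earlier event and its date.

The take-home is submitted: Aug 11, 1993.
The onsite loop is held: Aug 11, 1993 + 7 days = Aug 18, 1993.
The hiring committee meets: Aug 18, 1993 + 4 days = Aug 22, 1993.
The offer is extended: Aug 22, 1993 + 11 days = Sep 2, 1993.
The application is received: May 19, 1993.
The phone screen is completed: May 19, 1993 + 64 days = Jul 22, 1993.
Comparing: the offer is extended on Sep 2, 1993 vs the phone screen is completed on Jul 22, 1993. Earlier: the phone screen is completed.

The phone screen is completed — July 22, 1993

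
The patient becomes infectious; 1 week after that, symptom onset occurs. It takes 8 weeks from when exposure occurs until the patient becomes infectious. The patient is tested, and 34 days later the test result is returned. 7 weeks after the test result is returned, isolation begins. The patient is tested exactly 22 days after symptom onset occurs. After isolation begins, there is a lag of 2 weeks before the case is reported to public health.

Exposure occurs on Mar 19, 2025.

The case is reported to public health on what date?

Sep 17, 2025

Exposure occurs: Mar 19, 2025.
The patient becomes infectious: Mar 19, 2025 + 8 weeks = May 14, 2025.
Symptom onset occurs: May 14, 2025 + 1 week = May 21, 2025.
The patient is tested: May 21, 2025 + 22 days = Jun 12, 2025.
The test result is returned: Jun 12, 2025 + 34 days = Jul 16, 2025.
Isolation begins: Jul 16, 2025 + 7 weeks = Sep 3, 2025.
The case is reported to public health: Sep 3, 2025 + 2 weeks = Sep 17, 2025.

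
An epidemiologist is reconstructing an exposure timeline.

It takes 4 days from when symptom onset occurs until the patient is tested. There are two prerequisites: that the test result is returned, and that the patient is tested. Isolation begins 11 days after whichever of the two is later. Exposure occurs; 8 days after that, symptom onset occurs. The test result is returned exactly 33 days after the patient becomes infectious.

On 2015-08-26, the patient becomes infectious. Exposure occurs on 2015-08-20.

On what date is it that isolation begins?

2015-10-09

The patient becomes infectious: Aug 26, 2015.
The test result is returned: Aug 26, 2015 + 33 days = Sep 28, 2015.
Exposure occurs: Aug 20, 2015.
Symptom onset occurs: Aug 20, 2015 + 8 days = Aug 28, 2015.
The patient is tested: Aug 28, 2015 + 4 days = Sep 1, 2015.
Both prerequisites met — the test result is returned (Sep 28, 2015), the patient is tested (Sep 1, 2015); the later is Sep 28, 2015.
Isolation begins: Sep 28, 2015 + 11 days = Oct 9, 2015.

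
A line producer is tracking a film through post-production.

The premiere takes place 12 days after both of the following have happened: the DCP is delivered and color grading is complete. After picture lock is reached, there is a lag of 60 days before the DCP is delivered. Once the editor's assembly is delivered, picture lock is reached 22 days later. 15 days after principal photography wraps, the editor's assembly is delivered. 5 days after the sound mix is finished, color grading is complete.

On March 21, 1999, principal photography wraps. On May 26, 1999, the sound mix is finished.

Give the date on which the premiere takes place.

July 8, 1999

Principal photography wraps: Mar 21, 1999.
The editor's assembly is delivered: Mar 21, 1999 + 15 days = Apr 5, 1999.
Picture lock is reached: Apr 5, 1999 + 22 days = Apr 27, 1999.
The DCP is delivered: Apr 27, 1999 + 60 days = Jun 26, 1999.
The sound mix is finished: May 26, 1999.
Color grading is complete: May 26, 1999 + 5 days = May 31, 1999.
Both prerequisites met — the DCP is delivered (Jun 26, 1999), color grading is complete (May 31, 1999); the later is Jun 26, 1999.
The premiere takes place: Jun 26, 1999 + 12 days = Jul 8, 1999.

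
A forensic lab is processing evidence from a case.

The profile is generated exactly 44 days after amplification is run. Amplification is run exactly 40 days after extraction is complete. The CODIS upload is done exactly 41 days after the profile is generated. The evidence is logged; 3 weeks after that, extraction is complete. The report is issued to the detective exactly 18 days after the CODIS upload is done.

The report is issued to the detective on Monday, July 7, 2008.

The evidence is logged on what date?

Friday, January 25, 2008

The report is issued to the detective: Jul 7, 2008.
The CODIS upload is done: Jul 7, 2008 − 18 days = Jun 19, 2008.
The profile is generated: Jun 19, 2008 − 41 days = May 9, 2008.
Amplification is run: May 9, 2008 − 44 days = Mar 26, 2008.
Extraction is complete: Mar 26, 2008 − 40 days = Feb 15, 2008.
The evidence is logged: Feb 15, 2008 − 3 weeks = Jan 25, 2008.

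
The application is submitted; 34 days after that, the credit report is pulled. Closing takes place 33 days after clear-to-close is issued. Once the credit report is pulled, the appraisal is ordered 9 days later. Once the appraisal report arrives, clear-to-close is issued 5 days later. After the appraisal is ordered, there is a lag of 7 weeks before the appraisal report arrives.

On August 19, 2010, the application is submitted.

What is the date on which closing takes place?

The application is submitted: Aug 19, 2010.
The credit report is pulled: Aug 19, 2010 + 34 days = Sep 22, 2010.
The appraisal is ordered: Sep 22, 2010 + 9 days = Oct 1, 2010.
The appraisal report arrives: Oct 1, 2010 + 7 weeks = Nov 19, 2010.
Clear-to-close is issued: Nov 19, 2010 + 5 days = Nov 24, 2010.
Closing takes place: Nov 24, 2010 + 33 days = Dec 27, 2010.

December 27, 2010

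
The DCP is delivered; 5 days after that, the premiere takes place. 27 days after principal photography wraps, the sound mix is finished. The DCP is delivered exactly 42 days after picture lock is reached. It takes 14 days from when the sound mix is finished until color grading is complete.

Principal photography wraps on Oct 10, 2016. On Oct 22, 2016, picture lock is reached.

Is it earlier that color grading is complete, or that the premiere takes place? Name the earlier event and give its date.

Principal photography wraps: Oct 10, 2016.
The sound mix is finished: Oct 10, 2016 + 27 days = Nov 6, 2016.
Color grading is complete: Nov 6, 2016 + 14 days = Nov 20, 2016.
Picture lock is reached: Oct 22, 2016.
The DCP is delivered: Oct 22, 2016 + 42 days = Dec 3, 2016.
The premiere takes place: Dec 3, 2016 + 5 days = Dec 8, 2016.
Comparing: color grading is complete on Nov 20, 2016 vs the premiere takes place on Dec 8, 2016. Earlier: color grading is complete.

Color grading is complete — Nov 20, 2016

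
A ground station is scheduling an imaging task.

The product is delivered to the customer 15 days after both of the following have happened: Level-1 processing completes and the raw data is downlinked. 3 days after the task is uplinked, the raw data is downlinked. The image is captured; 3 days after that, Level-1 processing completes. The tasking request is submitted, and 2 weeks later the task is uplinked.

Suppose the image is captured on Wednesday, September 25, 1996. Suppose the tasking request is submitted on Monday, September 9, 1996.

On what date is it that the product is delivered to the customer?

The image is captured: Sep 25, 1996.
Level-1 processing completes: Sep 25, 1996 + 3 days = Sep 28, 1996.
The tasking request is submitted: Sep 9, 1996.
The task is uplinked: Sep 9, 1996 + 2 weeks = Sep 23, 1996.
The raw data is downlinked: Sep 23, 1996 + 3 days = Sep 26, 1996.
Both prerequisites met — Level-1 processing completes (Sep 28, 1996), the raw data is downlinked (Sep 26, 1996); the later is Sep 28, 1996.
The product is delivered to the customer: Sep 28, 1996 + 15 days = Oct 13, 1996.

Sunday, October 13, 1996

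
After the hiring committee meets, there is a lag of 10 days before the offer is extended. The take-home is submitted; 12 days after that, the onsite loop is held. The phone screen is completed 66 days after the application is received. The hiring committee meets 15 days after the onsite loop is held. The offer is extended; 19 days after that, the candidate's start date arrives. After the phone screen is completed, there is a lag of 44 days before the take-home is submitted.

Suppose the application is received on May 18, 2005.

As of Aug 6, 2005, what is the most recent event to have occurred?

The phone screen is completed

The application is received: May 18, 2005.
The phone screen is completed: May 18, 2005 + 66 days = Jul 23, 2005.
The take-home is submitted: Jul 23, 2005 + 44 days = Sep 5, 2005.
The onsite loop is held: Sep 5, 2005 + 12 days = Sep 17, 2005.
The hiring committee meets: Sep 17, 2005 + 15 days = Oct 2, 2005.
The offer is extended: Oct 2, 2005 + 10 days = Oct 12, 2005.
The candidate's start date arrives: Oct 12, 2005 + 19 days = Oct 31, 2005.
Aug 6, 2005 falls between when the phone screen is completed (Jul 23, 2005) and when the take-home is submitted (Sep 5, 2005).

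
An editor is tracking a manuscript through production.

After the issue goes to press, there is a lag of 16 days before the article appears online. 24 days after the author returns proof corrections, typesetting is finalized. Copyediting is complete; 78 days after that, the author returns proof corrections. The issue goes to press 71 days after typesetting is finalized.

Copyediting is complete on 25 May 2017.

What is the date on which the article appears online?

30 November 2017

Copyediting is complete: May 25, 2017.
The author returns proof corrections: May 25, 2017 + 78 days = Aug 11, 2017.
Typesetting is finalized: Aug 11, 2017 + 24 days = Sep 4, 2017.
The issue goes to press: Sep 4, 2017 + 71 days = Nov 14, 2017.
The article appears online: Nov 14, 2017 + 16 days = Nov 30, 2017.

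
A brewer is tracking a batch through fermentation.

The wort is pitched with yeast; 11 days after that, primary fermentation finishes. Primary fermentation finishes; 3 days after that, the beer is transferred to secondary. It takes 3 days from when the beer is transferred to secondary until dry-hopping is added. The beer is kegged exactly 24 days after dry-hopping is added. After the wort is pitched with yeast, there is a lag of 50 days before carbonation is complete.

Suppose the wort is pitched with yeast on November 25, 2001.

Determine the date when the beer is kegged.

The wort is pitched with yeast: Nov 25, 2001.
Primary fermentation finishes: Nov 25, 2001 + 11 days = Dec 6, 2001.
The beer is transferred to secondary: Dec 6, 2001 + 3 days = Dec 9, 2001.
Dry-hopping is added: Dec 9, 2001 + 3 days = Dec 12, 2001.
The beer is kegged: Dec 12, 2001 + 24 days = Jan 5, 2002.

January 5, 2002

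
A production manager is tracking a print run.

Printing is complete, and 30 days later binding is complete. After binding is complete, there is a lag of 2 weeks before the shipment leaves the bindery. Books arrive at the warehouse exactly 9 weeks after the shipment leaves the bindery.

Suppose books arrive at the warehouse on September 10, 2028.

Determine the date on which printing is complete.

Books arrive at the warehouse: Sep 10, 2028.
The shipment leaves the bindery: Sep 10, 2028 − 9 weeks = Jul 9, 2028.
Binding is complete: Jul 9, 2028 − 2 weeks = Jun 25, 2028.
Printing is complete: Jun 25, 2028 − 30 days = May 26, 2028.

May 26, 2028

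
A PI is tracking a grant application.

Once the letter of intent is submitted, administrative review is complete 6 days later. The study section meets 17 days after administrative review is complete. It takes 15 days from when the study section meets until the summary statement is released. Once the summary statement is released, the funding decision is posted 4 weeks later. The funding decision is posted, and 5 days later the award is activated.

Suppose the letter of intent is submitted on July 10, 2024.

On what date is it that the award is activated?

September 19, 2024

The letter of intent is submitted: Jul 10, 2024.
Administrative review is complete: Jul 10, 2024 + 6 days = Jul 16, 2024.
The study section meets: Jul 16, 2024 + 17 days = Aug 2, 2024.
The summary statement is released: Aug 2, 2024 + 15 days = Aug 17, 2024.
The funding decision is posted: Aug 17, 2024 + 4 weeks = Sep 14, 2024.
The award is activated: Sep 14, 2024 + 5 days = Sep 19, 2024.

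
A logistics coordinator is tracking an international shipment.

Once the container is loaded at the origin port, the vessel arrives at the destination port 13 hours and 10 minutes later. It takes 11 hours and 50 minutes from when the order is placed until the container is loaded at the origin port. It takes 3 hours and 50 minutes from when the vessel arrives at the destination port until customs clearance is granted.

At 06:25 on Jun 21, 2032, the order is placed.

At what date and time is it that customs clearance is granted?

11:15 on Jun 22, 2032

The order is placed: 06:25 Jun 21, 2032.
The container is loaded at the origin port: 06:25 Jun 21, 2032 + 11h50m = 18:15 Jun 21, 2032.
The vessel arrives at the destination port: 18:15 Jun 21, 2032 + 13h10m = 07:25 Jun 22, 2032.
Customs clearance is granted: 07:25 Jun 22, 2032 + 3h50m = 11:15 Jun 22, 2032.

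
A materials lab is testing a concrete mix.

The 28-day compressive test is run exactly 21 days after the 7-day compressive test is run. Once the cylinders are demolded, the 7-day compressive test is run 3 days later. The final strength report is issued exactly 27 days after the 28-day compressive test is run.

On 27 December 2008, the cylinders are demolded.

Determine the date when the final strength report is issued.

16 February 2009

The cylinders are demolded: Dec 27, 2008.
The 7-day compressive test is run: Dec 27, 2008 + 3 days = Dec 30, 2008.
The 28-day compressive test is run: Dec 30, 2008 + 21 days = Jan 20, 2009.
The final strength report is issued: Jan 20, 2009 + 27 days = Feb 16, 2009.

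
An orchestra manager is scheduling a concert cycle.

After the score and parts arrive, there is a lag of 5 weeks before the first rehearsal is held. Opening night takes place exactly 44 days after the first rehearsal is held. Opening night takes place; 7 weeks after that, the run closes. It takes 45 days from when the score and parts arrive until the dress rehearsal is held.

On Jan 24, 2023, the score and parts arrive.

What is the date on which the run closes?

The score and parts arrive: Jan 24, 2023.
The first rehearsal is held: Jan 24, 2023 + 5 weeks = Feb 28, 2023.
Opening night takes place: Feb 28, 2023 + 44 days = Apr 13, 2023.
The run closes: Apr 13, 2023 + 7 weeks = Jun 1, 2023.

Jun 1, 2023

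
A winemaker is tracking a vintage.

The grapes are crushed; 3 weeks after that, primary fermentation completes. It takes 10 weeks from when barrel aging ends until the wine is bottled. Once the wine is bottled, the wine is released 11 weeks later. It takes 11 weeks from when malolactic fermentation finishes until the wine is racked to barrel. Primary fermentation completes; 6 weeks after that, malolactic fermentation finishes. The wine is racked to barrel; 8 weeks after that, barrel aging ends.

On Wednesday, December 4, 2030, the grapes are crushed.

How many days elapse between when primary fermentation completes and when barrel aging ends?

175 days

Causal path: primary fermentation completes → malolactic fermentation finishes → the wine is racked to barrel → barrel aging ends.
Total delay along the path: 6 + 11 + 8 weeks = 25 weeks = 175 days.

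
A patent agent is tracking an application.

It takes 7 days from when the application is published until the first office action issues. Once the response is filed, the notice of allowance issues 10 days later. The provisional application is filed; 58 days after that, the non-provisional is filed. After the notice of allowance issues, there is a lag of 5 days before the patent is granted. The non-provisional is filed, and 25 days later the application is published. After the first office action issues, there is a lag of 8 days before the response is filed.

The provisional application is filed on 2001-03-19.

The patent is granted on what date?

The provisional application is filed: Mar 19, 2001.
The non-provisional is filed: Mar 19, 2001 + 58 days = May 16, 2001.
The application is published: May 16, 2001 + 25 days = Jun 10, 2001.
The first office action issues: Jun 10, 2001 + 7 days = Jun 17, 2001.
The response is filed: Jun 17, 2001 + 8 days = Jun 25, 2001.
The notice of allowance issues: Jun 25, 2001 + 10 days = Jul 5, 2001.
The patent is granted: Jul 5, 2001 + 5 days = Jul 10, 2001.

2001-07-10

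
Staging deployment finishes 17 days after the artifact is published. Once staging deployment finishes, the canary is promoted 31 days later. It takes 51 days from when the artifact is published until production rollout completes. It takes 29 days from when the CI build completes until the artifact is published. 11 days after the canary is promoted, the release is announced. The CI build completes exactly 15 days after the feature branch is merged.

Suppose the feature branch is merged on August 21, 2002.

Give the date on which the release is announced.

The feature branch is merged: Aug 21, 2002.
The CI build completes: Aug 21, 2002 + 15 days = Sep 5, 2002.
The artifact is published: Sep 5, 2002 + 29 days = Oct 4, 2002.
Staging deployment finishes: Oct 4, 2002 + 17 days = Oct 21, 2002.
The canary is promoted: Oct 21, 2002 + 31 days = Nov 21, 2002.
The release is announced: Nov 21, 2002 + 11 days = Dec 2, 2002.

December 2, 2002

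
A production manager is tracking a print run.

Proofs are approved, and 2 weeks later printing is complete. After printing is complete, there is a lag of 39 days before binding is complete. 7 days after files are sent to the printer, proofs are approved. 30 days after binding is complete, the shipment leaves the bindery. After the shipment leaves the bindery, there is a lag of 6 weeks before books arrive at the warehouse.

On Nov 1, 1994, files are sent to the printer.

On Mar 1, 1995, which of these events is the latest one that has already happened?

Files are sent to the printer: Nov 1, 1994.
Proofs are approved: Nov 1, 1994 + 7 days = Nov 8, 1994.
Printing is complete: Nov 8, 1994 + 2 weeks = Nov 22, 1994.
Binding is complete: Nov 22, 1994 + 39 days = Dec 31, 1994.
The shipment leaves the bindery: Dec 31, 1994 + 30 days = Jan 30, 1995.
Books arrive at the warehouse: Jan 30, 1995 + 6 weeks = Mar 13, 1995.
Mar 1, 1995 falls between when the shipment leaves the bindery (Jan 30, 1995) and when books arrive at the warehouse (Mar 13, 1995).

The shipment leaves the bindery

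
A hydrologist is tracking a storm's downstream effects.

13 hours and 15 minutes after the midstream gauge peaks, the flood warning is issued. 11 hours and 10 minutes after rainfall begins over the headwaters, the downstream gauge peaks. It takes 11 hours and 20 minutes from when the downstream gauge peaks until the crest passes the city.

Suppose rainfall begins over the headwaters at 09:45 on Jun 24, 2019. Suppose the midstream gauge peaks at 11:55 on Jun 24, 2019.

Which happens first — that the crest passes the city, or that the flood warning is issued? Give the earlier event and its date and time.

The flood warning is issued — 01:10 on Jun 25, 2019

Rainfall begins over the headwaters: 09:45 Jun 24, 2019.
The downstream gauge peaks: 09:45 Jun 24, 2019 + 11h10m = 20:55 Jun 24, 2019.
The crest passes the city: 20:55 Jun 24, 2019 + 11h20m = 08:15 Jun 25, 2019.
The midstream gauge peaks: 11:55 Jun 24, 2019.
The flood warning is issued: 11:55 Jun 24, 2019 + 13h15m = 01:10 Jun 25, 2019.
Comparing: the crest passes the city at 08:15 Jun 25, 2019 vs the flood warning is issued at 01:10 Jun 25, 2019. Earlier: the flood warning is issued.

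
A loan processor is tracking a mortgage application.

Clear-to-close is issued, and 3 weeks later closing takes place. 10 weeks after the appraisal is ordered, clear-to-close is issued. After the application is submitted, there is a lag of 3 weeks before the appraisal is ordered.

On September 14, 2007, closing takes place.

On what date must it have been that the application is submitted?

May 25, 2007

Closing takes place: Sep 14, 2007.
Clear-to-close is issued: Sep 14, 2007 − 3 weeks = Aug 24, 2007.
The appraisal is ordered: Aug 24, 2007 − 10 weeks = Jun 15, 2007.
The application is submitted: Jun 15, 2007 − 3 weeks = May 25, 2007.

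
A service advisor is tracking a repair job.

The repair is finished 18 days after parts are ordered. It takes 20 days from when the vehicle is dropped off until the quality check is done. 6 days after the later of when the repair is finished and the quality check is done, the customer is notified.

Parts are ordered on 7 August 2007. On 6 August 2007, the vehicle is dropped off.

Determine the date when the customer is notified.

1 September 2007

Parts are ordered: Aug 7, 2007.
The repair is finished: Aug 7, 2007 + 18 days = Aug 25, 2007.
The vehicle is dropped off: Aug 6, 2007.
The quality check is done: Aug 6, 2007 + 20 days = Aug 26, 2007.
Both prerequisites met — the repair is finished (Aug 25, 2007), the quality check is done (Aug 26, 2007); the later is Aug 26, 2007.
The customer is notified: Aug 26, 2007 + 6 days = Sep 1, 2007.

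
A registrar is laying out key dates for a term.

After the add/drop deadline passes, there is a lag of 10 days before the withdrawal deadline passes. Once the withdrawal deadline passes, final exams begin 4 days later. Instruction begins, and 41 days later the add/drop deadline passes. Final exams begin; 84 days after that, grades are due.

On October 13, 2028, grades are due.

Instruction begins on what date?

Grades are due: Oct 13, 2028.
Final exams begin: Oct 13, 2028 − 84 days = Jul 21, 2028.
The withdrawal deadline passes: Jul 21, 2028 − 4 days = Jul 17, 2028.
The add/drop deadline passes: Jul 17, 2028 − 10 days = Jul 7, 2028.
Instruction begins: Jul 7, 2028 − 41 days = May 27, 2028.

May 27, 2028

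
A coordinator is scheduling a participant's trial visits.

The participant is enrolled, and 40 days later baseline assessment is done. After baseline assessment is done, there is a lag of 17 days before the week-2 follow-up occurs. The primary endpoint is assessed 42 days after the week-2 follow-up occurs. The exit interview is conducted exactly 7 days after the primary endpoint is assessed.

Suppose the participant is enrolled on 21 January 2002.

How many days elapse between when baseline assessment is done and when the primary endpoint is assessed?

Causal path: baseline assessment is done → the week-2 follow-up occurs → the primary endpoint is assessed.
Total delay along the path: 17 + 42 = 59 days.

59 days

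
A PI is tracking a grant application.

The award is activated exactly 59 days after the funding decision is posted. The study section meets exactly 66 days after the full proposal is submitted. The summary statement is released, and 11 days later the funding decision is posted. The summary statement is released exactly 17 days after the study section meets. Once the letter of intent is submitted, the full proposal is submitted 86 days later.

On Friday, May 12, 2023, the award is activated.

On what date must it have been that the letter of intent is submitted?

Thursday, September 15, 2022

The award is activated: May 12, 2023.
The funding decision is posted: May 12, 2023 − 59 days = Mar 14, 2023.
The summary statement is released: Mar 14, 2023 − 11 days = Mar 3, 2023.
The study section meets: Mar 3, 2023 − 17 days = Feb 14, 2023.
The full proposal is submitted: Feb 14, 2023 − 66 days = Dec 10, 2022.
The letter of intent is submitted: Dec 10, 2022 − 86 days = Sep 15, 2022.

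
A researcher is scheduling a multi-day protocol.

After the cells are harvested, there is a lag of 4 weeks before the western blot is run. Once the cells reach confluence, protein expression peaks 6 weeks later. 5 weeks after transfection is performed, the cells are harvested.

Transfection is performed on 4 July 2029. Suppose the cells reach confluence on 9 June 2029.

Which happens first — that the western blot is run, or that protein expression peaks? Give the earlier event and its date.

Protein expression peaks — 21 July 2029

Transfection is performed: Jul 4, 2029.
The cells are harvested: Jul 4, 2029 + 5 weeks = Aug 8, 2029.
The western blot is run: Aug 8, 2029 + 4 weeks = Sep 5, 2029.
The cells reach confluence: Jun 9, 2029.
Protein expression peaks: Jun 9, 2029 + 6 weeks = Jul 21, 2029.
Comparing: the western blot is run on Sep 5, 2029 vs protein expression peaks on Jul 21, 2029. Earlier: protein expression peaks.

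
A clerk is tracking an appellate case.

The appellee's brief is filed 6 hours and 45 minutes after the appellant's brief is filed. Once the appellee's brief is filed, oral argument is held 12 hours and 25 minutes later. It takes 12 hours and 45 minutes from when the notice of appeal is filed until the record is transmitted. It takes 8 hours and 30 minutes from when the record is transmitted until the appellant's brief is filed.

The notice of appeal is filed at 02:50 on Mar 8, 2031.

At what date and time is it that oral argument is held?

The notice of appeal is filed: 02:50 Mar 8, 2031.
The record is transmitted: 02:50 Mar 8, 2031 + 12h45m = 15:35 Mar 8, 2031.
The appellant's brief is filed: 15:35 Mar 8, 2031 + 8h30m = 00:05 Mar 9, 2031.
The appellee's brief is filed: 00:05 Mar 9, 2031 + 6h45m = 06:50 Mar 9, 2031.
Oral argument is held: 06:50 Mar 9, 2031 + 12h25m = 19:15 Mar 9, 2031.

19:15 on Mar 9, 2031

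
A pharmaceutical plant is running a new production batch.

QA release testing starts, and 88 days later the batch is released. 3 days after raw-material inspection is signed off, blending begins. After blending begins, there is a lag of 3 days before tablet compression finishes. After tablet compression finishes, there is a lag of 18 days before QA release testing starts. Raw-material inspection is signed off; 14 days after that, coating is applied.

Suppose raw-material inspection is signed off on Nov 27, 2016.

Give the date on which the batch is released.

Raw-material inspection is signed off: Nov 27, 2016.
Blending begins: Nov 27, 2016 + 3 days = Nov 30, 2016.
Tablet compression finishes: Nov 30, 2016 + 3 days = Dec 3, 2016.
QA release testing starts: Dec 3, 2016 + 18 days = Dec 21, 2016.
The batch is released: Dec 21, 2016 + 88 days = Mar 19, 2017.

Mar 19, 2017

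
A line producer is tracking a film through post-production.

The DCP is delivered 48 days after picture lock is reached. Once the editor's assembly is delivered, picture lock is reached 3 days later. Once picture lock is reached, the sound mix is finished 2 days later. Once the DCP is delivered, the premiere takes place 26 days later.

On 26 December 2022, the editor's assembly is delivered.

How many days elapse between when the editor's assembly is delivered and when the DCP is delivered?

Causal path: the editor's assembly is delivered → picture lock is reached → the DCP is delivered.
Total delay along the path: 3 + 48 = 51 days.

51 days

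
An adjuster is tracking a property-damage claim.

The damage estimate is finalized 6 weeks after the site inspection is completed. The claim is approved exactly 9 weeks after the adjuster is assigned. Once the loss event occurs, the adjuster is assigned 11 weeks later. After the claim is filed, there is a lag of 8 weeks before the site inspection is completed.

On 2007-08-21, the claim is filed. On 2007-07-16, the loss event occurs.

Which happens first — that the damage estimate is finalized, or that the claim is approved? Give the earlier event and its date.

The damage estimate is finalized — 2007-11-27

The claim is filed: Aug 21, 2007.
The site inspection is completed: Aug 21, 2007 + 8 weeks = Oct 16, 2007.
The damage estimate is finalized: Oct 16, 2007 + 6 weeks = Nov 27, 2007.
The loss event occurs: Jul 16, 2007.
The adjuster is assigned: Jul 16, 2007 + 11 weeks = Oct 1, 2007.
The claim is approved: Oct 1, 2007 + 9 weeks = Dec 3, 2007.
Comparing: the damage estimate is finalized on Nov 27, 2007 vs the claim is approved on Dec 3, 2007. Earlier: the damage estimate is finalized.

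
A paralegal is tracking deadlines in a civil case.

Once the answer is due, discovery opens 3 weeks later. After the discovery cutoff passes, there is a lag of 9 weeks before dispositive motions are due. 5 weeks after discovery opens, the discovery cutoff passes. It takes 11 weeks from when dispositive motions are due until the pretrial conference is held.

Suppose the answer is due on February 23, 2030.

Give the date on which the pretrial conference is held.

The answer is due: Feb 23, 2030.
Discovery opens: Feb 23, 2030 + 3 weeks = Mar 16, 2030.
The discovery cutoff passes: Mar 16, 2030 + 5 weeks = Apr 20, 2030.
Dispositive motions are due: Apr 20, 2030 + 9 weeks = Jun 22, 2030.
The pretrial conference is held: Jun 22, 2030 + 11 weeks = Sep 7, 2030.

September 7, 2030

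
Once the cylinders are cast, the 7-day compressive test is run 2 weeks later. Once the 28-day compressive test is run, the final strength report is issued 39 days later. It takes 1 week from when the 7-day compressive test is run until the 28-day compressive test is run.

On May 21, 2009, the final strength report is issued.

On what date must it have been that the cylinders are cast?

March 22, 2009

The final strength report is issued: May 21, 2009.
The 28-day compressive test is run: May 21, 2009 − 39 days = Apr 12, 2009.
The 7-day compressive test is run: Apr 12, 2009 − 1 week = Apr 5, 2009.
The cylinders are cast: Apr 5, 2009 − 2 weeks = Mar 22, 2009.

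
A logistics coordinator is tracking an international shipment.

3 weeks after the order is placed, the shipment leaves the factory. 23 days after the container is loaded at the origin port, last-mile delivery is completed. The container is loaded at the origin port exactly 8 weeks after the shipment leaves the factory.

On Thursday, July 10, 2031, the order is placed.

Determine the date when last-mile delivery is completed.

Saturday, October 18, 2031

The order is placed: Jul 10, 2031.
The shipment leaves the factory: Jul 10, 2031 + 3 weeks = Jul 31, 2031.
The container is loaded at the origin port: Jul 31, 2031 + 8 weeks = Sep 25, 2031.
Last-mile delivery is completed: Sep 25, 2031 + 23 days = Oct 18, 2031.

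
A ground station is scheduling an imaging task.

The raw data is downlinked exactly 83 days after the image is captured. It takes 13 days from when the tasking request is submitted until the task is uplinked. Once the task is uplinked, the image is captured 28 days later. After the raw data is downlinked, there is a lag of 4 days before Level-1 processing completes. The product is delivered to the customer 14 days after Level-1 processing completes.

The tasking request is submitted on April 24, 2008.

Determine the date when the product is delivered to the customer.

September 13, 2008

The tasking request is submitted: Apr 24, 2008.
The task is uplinked: Apr 24, 2008 + 13 days = May 7, 2008.
The image is captured: May 7, 2008 + 28 days = Jun 4, 2008.
The raw data is downlinked: Jun 4, 2008 + 83 days = Aug 26, 2008.
Level-1 processing completes: Aug 26, 2008 + 4 days = Aug 30, 2008.
The product is delivered to the customer: Aug 30, 2008 + 14 days = Sep 13, 2008.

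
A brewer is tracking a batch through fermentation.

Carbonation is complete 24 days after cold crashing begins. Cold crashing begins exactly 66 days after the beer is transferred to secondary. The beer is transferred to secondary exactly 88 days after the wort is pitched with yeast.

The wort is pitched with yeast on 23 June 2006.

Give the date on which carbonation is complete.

18 December 2006

The wort is pitched with yeast: Jun 23, 2006.
The beer is transferred to secondary: Jun 23, 2006 + 88 days = Sep 19, 2006.
Cold crashing begins: Sep 19, 2006 + 66 days = Nov 24, 2006.
Carbonation is complete: Nov 24, 2006 + 24 days = Dec 18, 2006.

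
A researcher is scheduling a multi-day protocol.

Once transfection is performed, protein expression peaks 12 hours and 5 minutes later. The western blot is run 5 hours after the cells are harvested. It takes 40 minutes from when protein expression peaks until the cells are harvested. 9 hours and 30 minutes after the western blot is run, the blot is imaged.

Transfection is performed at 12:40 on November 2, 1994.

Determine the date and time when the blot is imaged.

Transfection is performed: 12:40 Nov 2, 1994.
Protein expression peaks: 12:40 Nov 2, 1994 + 12h05m = 00:45 Nov 3, 1994.
The cells are harvested: 00:45 Nov 3, 1994 + 40m = 01:25 Nov 3, 1994.
The western blot is run: 01:25 Nov 3, 1994 + 5h = 06:25 Nov 3, 1994.
The blot is imaged: 06:25 Nov 3, 1994 + 9h30m = 15:55 Nov 3, 1994.

15:55 on November 3, 1994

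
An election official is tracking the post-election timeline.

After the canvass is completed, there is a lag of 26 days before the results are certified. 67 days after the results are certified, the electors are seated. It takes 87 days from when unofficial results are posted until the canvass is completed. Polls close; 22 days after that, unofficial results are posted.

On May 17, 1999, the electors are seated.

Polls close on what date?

The electors are seated: May 17, 1999.
The results are certified: May 17, 1999 − 67 days = Mar 11, 1999.
The canvass is completed: Mar 11, 1999 − 26 days = Feb 13, 1999.
Unofficial results are posted: Feb 13, 1999 − 87 days = Nov 18, 1998.
Polls close: Nov 18, 1998 − 22 days = Oct 27, 1998.

Oct 27, 1998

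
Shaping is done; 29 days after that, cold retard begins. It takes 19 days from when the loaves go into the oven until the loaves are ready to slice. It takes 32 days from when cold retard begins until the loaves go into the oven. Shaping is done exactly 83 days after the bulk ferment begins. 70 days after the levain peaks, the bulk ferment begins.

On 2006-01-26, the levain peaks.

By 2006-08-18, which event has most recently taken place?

Cold retard begins

The levain peaks: Jan 26, 2006.
The bulk ferment begins: Jan 26, 2006 + 70 days = Apr 6, 2006.
Shaping is done: Apr 6, 2006 + 83 days = Jun 28, 2006.
Cold retard begins: Jun 28, 2006 + 29 days = Jul 27, 2006.
The loaves go into the oven: Jul 27, 2006 + 32 days = Aug 28, 2006.
The loaves are ready to slice: Aug 28, 2006 + 19 days = Sep 16, 2006.
Aug 18, 2006 falls between when cold retard begins (Jul 27, 2006) and when the loaves go into the oven (Aug 28, 2006).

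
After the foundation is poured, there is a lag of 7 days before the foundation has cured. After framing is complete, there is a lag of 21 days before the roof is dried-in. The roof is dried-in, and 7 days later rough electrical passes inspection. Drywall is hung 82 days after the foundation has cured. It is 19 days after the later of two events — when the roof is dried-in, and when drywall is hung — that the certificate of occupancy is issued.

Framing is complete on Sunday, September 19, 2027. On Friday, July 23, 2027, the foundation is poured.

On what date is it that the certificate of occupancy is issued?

Framing is complete: Sep 19, 2027.
The roof is dried-in: Sep 19, 2027 + 21 days = Oct 10, 2027.
The foundation is poured: Jul 23, 2027.
The foundation has cured: Jul 23, 2027 + 7 days = Jul 30, 2027.
Drywall is hung: Jul 30, 2027 + 82 days = Oct 20, 2027.
Both prerequisites met — the roof is dried-in (Oct 10, 2027), drywall is hung (Oct 20, 2027); the later is Oct 20, 2027.
The certificate of occupancy is issued: Oct 20, 2027 + 19 days = Nov 8, 2027.

Monday, November 8, 2027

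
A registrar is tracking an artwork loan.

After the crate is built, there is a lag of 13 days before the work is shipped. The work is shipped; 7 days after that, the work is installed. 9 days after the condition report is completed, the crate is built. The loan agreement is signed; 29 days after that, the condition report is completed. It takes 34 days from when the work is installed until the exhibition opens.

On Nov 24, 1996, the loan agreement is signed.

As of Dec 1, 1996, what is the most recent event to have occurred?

The loan agreement is signed

The loan agreement is signed: Nov 24, 1996.
The condition report is completed: Nov 24, 1996 + 29 days = Dec 23, 1996.
The crate is built: Dec 23, 1996 + 9 days = Jan 1, 1997.
The work is shipped: Jan 1, 1997 + 13 days = Jan 14, 1997.
The work is installed: Jan 14, 1997 + 7 days = Jan 21, 1997.
The exhibition opens: Jan 21, 1997 + 34 days = Feb 24, 1997.
Dec 1, 1996 falls between when the loan agreement is signed (Nov 24, 1996) and when the condition report is completed (Dec 23, 1996).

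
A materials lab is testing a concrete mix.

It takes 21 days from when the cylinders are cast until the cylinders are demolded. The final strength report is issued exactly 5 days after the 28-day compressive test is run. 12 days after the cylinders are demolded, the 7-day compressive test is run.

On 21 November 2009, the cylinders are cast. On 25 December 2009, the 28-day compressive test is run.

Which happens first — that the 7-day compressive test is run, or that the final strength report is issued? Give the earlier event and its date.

The cylinders are cast: Nov 21, 2009.
The cylinders are demolded: Nov 21, 2009 + 21 days = Dec 12, 2009.
The 7-day compressive test is run: Dec 12, 2009 + 12 days = Dec 24, 2009.
The 28-day compressive test is run: Dec 25, 2009.
The final strength report is issued: Dec 25, 2009 + 5 days = Dec 30, 2009.
Comparing: the 7-day compressive test is run on Dec 24, 2009 vs the final strength report is issued on Dec 30, 2009. Earlier: the 7-day compressive test is run.

The 7-day compressive test is run — 24 December 2009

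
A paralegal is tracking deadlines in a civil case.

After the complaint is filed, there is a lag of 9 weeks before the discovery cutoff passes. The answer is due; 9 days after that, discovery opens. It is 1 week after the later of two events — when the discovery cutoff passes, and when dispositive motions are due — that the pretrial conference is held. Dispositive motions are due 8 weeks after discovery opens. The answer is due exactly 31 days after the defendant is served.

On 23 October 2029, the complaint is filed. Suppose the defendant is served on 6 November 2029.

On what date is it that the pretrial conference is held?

17 February 2030

The complaint is filed: Oct 23, 2029.
The discovery cutoff passes: Oct 23, 2029 + 9 weeks = Dec 25, 2029.
The defendant is served: Nov 6, 2029.
The answer is due: Nov 6, 2029 + 31 days = Dec 7, 2029.
Discovery opens: Dec 7, 2029 + 9 days = Dec 16, 2029.
Dispositive motions are due: Dec 16, 2029 + 8 weeks = Feb 10, 2030.
Both prerequisites met — the discovery cutoff passes (Dec 25, 2029), dispositive motions are due (Feb 10, 2030); the later is Feb 10, 2030.
The pretrial conference is held: Feb 10, 2030 + 1 week = Feb 17, 2030.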